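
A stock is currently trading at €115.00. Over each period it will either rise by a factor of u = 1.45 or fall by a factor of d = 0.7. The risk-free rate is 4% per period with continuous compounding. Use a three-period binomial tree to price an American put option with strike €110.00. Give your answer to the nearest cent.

€21.53

Risk-neutral probability p = (e^0.04 − 0.7)/(1.45 − 0.7) = 0.3408/0.7500 = 0.4544
Terminal stock prices: S_uuu = 350.6, S_uud = 169.3, S_udd = 81.71, S_ddd = 39.44
Terminal payoffs (K − S): max(-240.6, 0) = 0, max(-59.25, 0) = 0, max(28.29, 0) = 28.29, max(70.56, 0) = 70.56
Node uu (S = 241.8): continuation = e^(−0.04)·[0.4544·0.0000 + 0.5456·0.0000] = 0.0000; exercise value = 0.0000 ≤ continuation, so V_uu = 0.0000
Node ud (S = 116.7): continuation = e^(−0.04)·[0.4544·0.0000 + 0.5456·28.2925] = 14.8307; exercise value = 0.0000 ≤ continuation, so V_ud = 14.8307
Node dd (S = 56.35): continuation = e^(−0.04)·[0.4544·28.2925 + 0.5456·70.5550] = 49.3368; exercise value = 53.6500 > continuation, so V_dd = 53.6500 (exercise)
Node u (S = 166.8): continuation = e^(−0.04)·[0.4544·0.0000 + 0.5456·14.8307] = 7.7742; exercise value = 0.0000 ≤ continuation, so V_u = 7.7742
Node d (S = 80.5): continuation = e^(−0.04)·[0.4544·14.8307 + 0.5456·53.6500] = 34.5980; exercise value = 29.5000 ≤ continuation, so V_d = 34.5980
Node 0 (S = 115): continuation = e^(−0.04)·[0.4544·7.7742 + 0.5456·34.5980] = 21.5302; exercise value = 0.0000 ≤ continuation, so V_0 = 21.5302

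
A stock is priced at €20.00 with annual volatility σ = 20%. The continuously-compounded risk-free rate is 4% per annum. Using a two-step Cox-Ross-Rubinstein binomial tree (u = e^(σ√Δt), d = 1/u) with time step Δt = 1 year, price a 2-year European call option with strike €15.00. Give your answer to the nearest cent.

CRR parameters: u = e^(σ√Δt) = e^(0.2·√1) = 1.2214, d = 1/u = 0.8187
Per-period rate: rΔt = 0.04·1 = 0.04, so R = e^0.04 = 1.0408
Risk-neutral probability p = (e^0.04 − 0.8187)/(1.2214 − 0.8187) = 0.2221/0.4027 = 0.5515
Terminal stock prices: S_uu = 29.84, S_ud = 20, S_dd = 13.41
Terminal payoffs (S − K): max(14.84, 0) = 14.84, max(5, 0) = 5, max(-1.594, 0) = 0
Node u (S = 24.43): V_u = e^(−0.04)·[0.5515·14.8365 + 0.4485·5.0000] = 10.0162
Node d (S = 16.37): V_d = e^(−0.04)·[0.5515·5.0000 + 0.4485·0.0000] = 2.6495
Node 0 (S = 20): V_0 = e^(−0.04)·[0.5515·10.0162 + 0.4485·2.6495] = 6.4491

€6.45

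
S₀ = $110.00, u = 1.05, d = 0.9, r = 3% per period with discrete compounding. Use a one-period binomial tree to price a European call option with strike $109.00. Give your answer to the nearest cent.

$5.47

Risk-neutral probability p = (1 + 0.03 − 0.9)/(1.05 − 0.9) = 0.1300/0.1500 = 0.8667
Terminal stock prices: S_u = 115.5, S_d = 99
Terminal payoffs (S − K): max(6.5, 0) = 6.5, max(-10, 0) = 0
Node 0 (S = 110): V_0 = 1/1.03·[0.8667·6.5000 + 0.1333·0.0000] = 5.4693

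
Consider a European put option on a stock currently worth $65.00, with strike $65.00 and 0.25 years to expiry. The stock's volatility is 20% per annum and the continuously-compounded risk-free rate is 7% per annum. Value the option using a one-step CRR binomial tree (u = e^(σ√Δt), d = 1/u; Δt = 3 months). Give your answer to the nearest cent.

$2.66

CRR parameters: u = e^(σ√Δt) = e^(0.2·√0.25) = 1.1052, d = 1/u = 0.9048
Per-period rate: rΔt = 0.07·0.25 = 0.0175, so R = e^0.0175 = 1.0177
Risk-neutral probability p = (e^0.0175 − 0.9048)/(1.1052 − 0.9048) = 0.1128/0.2003 = 0.5631
Terminal stock prices: S_u = 71.84, S_d = 58.81
Terminal payoffs (K − S): max(-6.836, 0) = 0, max(6.186, 0) = 6.186
Node 0 (S = 65): V_0 = e^(−0.0175)·[0.5631·0.0000 + 0.4369·6.1856] = 2.6553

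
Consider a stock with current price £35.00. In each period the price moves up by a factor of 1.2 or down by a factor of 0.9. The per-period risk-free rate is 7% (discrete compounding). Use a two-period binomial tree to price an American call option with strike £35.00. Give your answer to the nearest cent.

£5.52

Risk-neutral probability p = (1 + 0.07 − 0.9)/(1.2 − 0.9) = 0.1700/0.3000 = 0.5667
Terminal stock prices: S_uu = 50.4, S_ud = 37.8, S_dd = 28.35
Terminal payoffs (S − K): max(15.4, 0) = 15.4, max(2.8, 0) = 2.8, max(-6.65, 0) = 0
Node u (S = 42): continuation = 1/1.07·[0.5667·15.4000 + 0.4333·2.8000] = 9.2897; exercise value = 7.0000 ≤ continuation, so V_u = 9.2897
Node d (S = 31.5): continuation = 1/1.07·[0.5667·2.8000 + 0.4333·0.0000] = 1.4829; exercise value = 0.0000 ≤ continuation, so V_d = 1.4829
Node 0 (S = 35): continuation = 1/1.07·[0.5667·9.2897 + 0.4333·1.4829] = 5.5203; exercise value = 0.0000 ≤ continuation, so V_0 = 5.5203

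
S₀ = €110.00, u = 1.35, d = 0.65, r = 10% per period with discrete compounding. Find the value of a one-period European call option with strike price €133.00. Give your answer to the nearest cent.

€9.06

Risk-neutral probability p = (1 + 0.1 − 0.65)/(1.35 − 0.65) = 0.4500/0.7000 = 0.6429
Terminal stock prices: S_u = 148.5, S_d = 71.5
Terminal payoffs (S − K): max(15.5, 0) = 15.5, max(-61.5, 0) = 0
Node 0 (S = 110): V_0 = 1/1.1·[0.6429·15.5000 + 0.3571·0.0000] = 9.0584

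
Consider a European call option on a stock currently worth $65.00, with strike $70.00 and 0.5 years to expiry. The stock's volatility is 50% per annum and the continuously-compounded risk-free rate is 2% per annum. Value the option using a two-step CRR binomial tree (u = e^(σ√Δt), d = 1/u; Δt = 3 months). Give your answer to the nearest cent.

CRR parameters: u = e^(σ√Δt) = e^(0.5·√0.25) = 1.2840, d = 1/u = 0.7788
Per-period rate: rΔt = 0.02·0.25 = 0.005, so R = e^0.005 = 1.0050
Risk-neutral probability p = (e^0.005 − 0.7788)/(1.2840 − 0.7788) = 0.2262/0.5052 = 0.4477
Terminal stock prices: S_uu = 107.2, S_ud = 65, S_dd = 39.42
Terminal payoffs (S − K): max(37.17, 0) = 37.17, max(-5, 0) = 0, max(-30.58, 0) = 0
Node u (S = 83.46): V_u = e^(−0.005)·[0.4477·37.1669 + 0.5523·0.0000] = 16.5583
Node d (S = 50.62): V_d = e^(−0.005)·[0.4477·0.0000 + 0.5523·0.0000] = 0.0000
Node 0 (S = 65): V_0 = e^(−0.005)·[0.4477·16.5583 + 0.5523·0.0000] = 7.3769

$7.38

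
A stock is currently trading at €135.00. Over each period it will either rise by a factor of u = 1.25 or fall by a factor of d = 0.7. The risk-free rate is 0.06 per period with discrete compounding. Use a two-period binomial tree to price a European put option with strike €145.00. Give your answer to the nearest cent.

Risk-neutral probability p = (1 + 0.06 − 0.7)/(1.25 − 0.7) = 0.3600/0.5500 = 0.6545
Terminal stock prices: S_uu = 210.9, S_ud = 118.1, S_dd = 66.15
Terminal payoffs (K − S): max(-65.94, 0) = 0, max(26.88, 0) = 26.88, max(78.85, 0) = 78.85
Node u (S = 168.8): V_u = 1/1.06·[0.6545·0.0000 + 0.3455·26.8750] = 8.7586
Node d (S = 94.5): V_d = 1/1.06·[0.6545·26.8750 + 0.3455·78.8500] = 42.2925
Node 0 (S = 135): V_0 = 1/1.06·[0.6545·8.7586 + 0.3455·42.2925] = 19.1915

€19.19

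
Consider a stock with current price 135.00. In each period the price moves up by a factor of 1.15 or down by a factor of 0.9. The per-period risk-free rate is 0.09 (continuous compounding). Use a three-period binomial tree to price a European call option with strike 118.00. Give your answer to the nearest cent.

45.09

Risk-neutral probability p = (e^0.09 − 0.9)/(1.15 − 0.9) = 0.1942/0.2500 = 0.7767
Terminal stock prices: S_uuu = 205.3, S_uud = 160.7, S_udd = 125.8, S_ddd = 98.42
Terminal payoffs (S − K): max(87.32, 0) = 87.32, max(42.68, 0) = 42.68, max(7.753, 0) = 7.753, max(-19.58, 0) = 0
Node uu (S = 178.5): V_uu = e^(−0.09)·[0.7767·87.3181 + 0.2233·42.6837] = 70.6936
Node ud (S = 139.7): V_ud = e^(−0.09)·[0.7767·42.6837 + 0.2233·7.7525] = 31.8811
Node dd (S = 109.4): V_dd = e^(−0.09)·[0.7767·7.7525 + 0.2233·0.0000] = 5.5031
Node u (S = 155.2): V_u = e^(−0.09)·[0.7767·70.6936 + 0.2233·31.8811] = 56.6881
Node d (S = 121.5): V_d = e^(−0.09)·[0.7767·31.8811 + 0.2233·5.5031] = 23.7538
Node 0 (S = 135): V_0 = e^(−0.09)·[0.7767·56.6881 + 0.2233·23.7538] = 45.0877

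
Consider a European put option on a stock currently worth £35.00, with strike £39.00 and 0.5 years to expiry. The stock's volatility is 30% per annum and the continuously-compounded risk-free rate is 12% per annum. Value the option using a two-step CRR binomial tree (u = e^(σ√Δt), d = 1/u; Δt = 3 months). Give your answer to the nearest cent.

CRR parameters: u = e^(σ√Δt) = e^(0.3·√0.25) = 1.1618, d = 1/u = 0.8607
Per-period rate: rΔt = 0.12·0.25 = 0.03, so R = e^0.03 = 1.0305
Risk-neutral probability p = (e^0.03 − 0.8607)/(1.1618 − 0.8607) = 0.1697/0.3011 = 0.5637
Terminal stock prices: S_uu = 47.25, S_ud = 35, S_dd = 25.93
Terminal payoffs (K − S): max(-8.245, 0) = 0, max(4, 0) = 4, max(13.07, 0) = 13.07
Node u (S = 40.66): V_u = e^(−0.03)·[0.5637·0.0000 + 0.4363·4.0000] = 1.6936
Node d (S = 30.12): V_d = e^(−0.03)·[0.5637·4.0000 + 0.4363·13.0714] = 7.7226
Node 0 (S = 35): V_0 = e^(−0.03)·[0.5637·1.6936 + 0.4363·7.7226] = 4.1962

£4.20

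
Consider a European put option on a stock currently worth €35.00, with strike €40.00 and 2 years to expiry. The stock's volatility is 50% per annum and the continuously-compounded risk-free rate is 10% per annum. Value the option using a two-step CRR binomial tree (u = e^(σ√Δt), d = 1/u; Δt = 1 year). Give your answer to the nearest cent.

CRR parameters: u = e^(σ√Δt) = e^(0.5·√1) = 1.6487, d = 1/u = 0.6065
Per-period rate: rΔt = 0.1·1 = 0.1, so R = e^0.1 = 1.1052
Risk-neutral probability p = (e^0.1 − 0.6065)/(1.6487 − 0.6065) = 0.4986/1.0422 = 0.4785
Terminal stock prices: S_uu = 95.14, S_ud = 35, S_dd = 12.88
Terminal payoffs (K − S): max(-55.14, 0) = 0, max(5, 0) = 5, max(27.12, 0) = 27.12
Node u (S = 57.71): V_u = e^(−0.1)·[0.4785·0.0000 + 0.5215·5.0000] = 2.3596
Node d (S = 21.23): V_d = e^(−0.1)·[0.4785·5.0000 + 0.5215·27.1242] = 14.9649
Node 0 (S = 35): V_0 = e^(−0.1)·[0.4785·2.3596 + 0.5215·14.9649] = 8.0837

€8.08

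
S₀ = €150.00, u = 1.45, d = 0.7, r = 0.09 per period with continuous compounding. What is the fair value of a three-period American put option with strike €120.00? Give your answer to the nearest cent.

€11.17

Risk-neutral probability p = (e^0.09 − 0.7)/(1.45 − 0.7) = 0.3942/0.7500 = 0.5256
Terminal stock prices: S_uuu = 457.3, S_uud = 220.8, S_udd = 106.6, S_ddd = 51.45
Terminal payoffs (K − S): max(-337.3, 0) = 0, max(-100.8, 0) = 0, max(13.43, 0) = 13.43, max(68.55, 0) = 68.55
Node uu (S = 315.4): continuation = e^(−0.09)·[0.5256·0.0000 + 0.4744·0.0000] = 0.0000; exercise value = 0.0000 ≤ continuation, so V_uu = 0.0000
Node ud (S = 152.2): continuation = e^(−0.09)·[0.5256·0.0000 + 0.4744·13.4250] = 5.8211; exercise value = 0.0000 ≤ continuation, so V_ud = 5.8211
Node dd (S = 73.5): continuation = e^(−0.09)·[0.5256·13.4250 + 0.4744·68.5500] = 36.1717; exercise value = 46.5000 > continuation, so V_dd = 46.5000 (exercise)
Node u (S = 217.5): continuation = e^(−0.09)·[0.5256·0.0000 + 0.4744·5.8211] = 2.5240; exercise value = 0.0000 ≤ continuation, so V_u = 2.5240
Node d (S = 105): continuation = e^(−0.09)·[0.5256·5.8211 + 0.4744·46.5000] = 22.9585; exercise value = 15.0000 ≤ continuation, so V_d = 22.9585
Node 0 (S = 150): continuation = e^(−0.09)·[0.5256·2.5240 + 0.4744·22.9585] = 11.1672; exercise value = 0.0000 ≤ continuation, so V_0 = 11.1672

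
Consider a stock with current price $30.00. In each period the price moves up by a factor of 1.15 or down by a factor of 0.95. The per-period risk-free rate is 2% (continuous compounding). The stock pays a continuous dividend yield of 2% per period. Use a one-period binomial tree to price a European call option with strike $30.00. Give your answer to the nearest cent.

$1.10

Per-period risk-free factor R = e^0.02 = 1.0202; dividend-adjusted growth = e^(0.02−0.02) = 1.0000.
Risk-neutral probability p = (1.0000 − 0.95)/(1.15 − 0.95) = 0.0500/0.2000 = 0.2500
Terminal stock prices: S_u = 34.5, S_d = 28.5
Terminal payoffs (S − K): max(4.5, 0) = 4.5, max(-1.5, 0) = 0
Node 0 (S = 30): V_0 = e^(−0.02)·[0.2500·4.5000 + 0.7500·0.0000] = 1.1027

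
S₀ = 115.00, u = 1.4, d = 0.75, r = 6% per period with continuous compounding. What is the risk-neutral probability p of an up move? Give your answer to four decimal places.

p = 0.4797

Risk-neutral probability p = (e^0.06 − 0.75)/(1.4 − 0.75) = 0.3118/0.6500 = 0.4797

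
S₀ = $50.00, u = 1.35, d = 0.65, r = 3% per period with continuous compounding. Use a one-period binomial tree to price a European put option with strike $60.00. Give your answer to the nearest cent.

$12.18

Risk-neutral probability p = (e^0.03 − 0.65)/(1.35 − 0.65) = 0.3805/0.7000 = 0.5435
Terminal stock prices: S_u = 67.5, S_d = 32.5
Terminal payoffs (K − S): max(-7.5, 0) = 0, max(27.5, 0) = 27.5
Node 0 (S = 50): V_0 = e^(−0.03)·[0.5435·0.0000 + 0.4565·27.5000] = 12.1826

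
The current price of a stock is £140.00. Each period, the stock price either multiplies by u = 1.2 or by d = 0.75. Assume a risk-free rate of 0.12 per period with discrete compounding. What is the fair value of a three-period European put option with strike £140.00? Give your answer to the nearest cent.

£2.85

Risk-neutral probability p = (1 + 0.12 − 0.75)/(1.2 − 0.75) = 0.3700/0.4500 = 0.8222
Terminal stock prices: S_uuu = 241.9, S_uud = 151.2, S_udd = 94.5, S_ddd = 59.06
Terminal payoffs (K − S): max(-101.9, 0) = 0, max(-11.2, 0) = 0, max(45.5, 0) = 45.5, max(80.94, 0) = 80.94
Node uu (S = 201.6): V_uu = 1/1.12·[0.8222·0.0000 + 0.1778·0.0000] = 0.0000
Node ud (S = 126): V_ud = 1/1.12·[0.8222·0.0000 + 0.1778·45.5000] = 7.2222
Node dd (S = 78.75): V_dd = 1/1.12·[0.8222·45.5000 + 0.1778·80.9375] = 46.2500
Node u (S = 168): V_u = 1/1.12·[0.8222·0.0000 + 0.1778·7.2222] = 1.1464
Node d (S = 105): V_d = 1/1.12·[0.8222·7.2222 + 0.1778·46.2500] = 12.6433
Node 0 (S = 140): V_0 = 1/1.12·[0.8222·1.1464 + 0.1778·12.6433] = 2.8485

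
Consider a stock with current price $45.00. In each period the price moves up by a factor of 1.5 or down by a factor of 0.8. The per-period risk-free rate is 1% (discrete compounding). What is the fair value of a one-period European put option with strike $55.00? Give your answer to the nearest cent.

Risk-neutral probability p = (1 + 0.01 − 0.8)/(1.5 − 0.8) = 0.2100/0.7000 = 0.3000
Terminal stock prices: S_u = 67.5, S_d = 36
Terminal payoffs (K − S): max(-12.5, 0) = 0, max(19, 0) = 19
Node 0 (S = 45): V_0 = 1/1.01·[0.3000·0.0000 + 0.7000·19.0000] = 13.1683

$13.17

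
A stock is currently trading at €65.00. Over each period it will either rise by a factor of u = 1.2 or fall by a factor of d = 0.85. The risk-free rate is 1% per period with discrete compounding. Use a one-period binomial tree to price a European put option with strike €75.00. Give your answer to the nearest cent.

Risk-neutral probability p = (1 + 0.01 − 0.85)/(1.2 − 0.85) = 0.1600/0.3500 = 0.4571
Terminal stock prices: S_u = 78, S_d = 55.25
Terminal payoffs (K − S): max(-3, 0) = 0, max(19.75, 0) = 19.75
Node 0 (S = 65): V_0 = 1/1.01·[0.4571·0.0000 + 0.5429·19.7500] = 10.6153

€10.62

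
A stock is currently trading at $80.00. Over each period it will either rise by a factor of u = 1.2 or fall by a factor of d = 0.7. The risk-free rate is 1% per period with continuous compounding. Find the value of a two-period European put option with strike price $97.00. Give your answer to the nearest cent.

Risk-neutral probability p = (e^0.01 − 0.7)/(1.2 − 0.7) = 0.3101/0.5000 = 0.6201
Terminal stock prices: S_uu = 115.2, S_ud = 67.2, S_dd = 39.2
Terminal payoffs (K − S): max(-18.2, 0) = 0, max(29.8, 0) = 29.8, max(57.8, 0) = 57.8
Node u (S = 96): V_u = e^(−0.01)·[0.6201·0.0000 + 0.3799·29.8000] = 11.2084
Node d (S = 56): V_d = e^(−0.01)·[0.6201·29.8000 + 0.3799·57.8000] = 40.0348
Node 0 (S = 80): V_0 = e^(−0.01)·[0.6201·11.2084 + 0.3799·40.0348] = 21.9390

$21.94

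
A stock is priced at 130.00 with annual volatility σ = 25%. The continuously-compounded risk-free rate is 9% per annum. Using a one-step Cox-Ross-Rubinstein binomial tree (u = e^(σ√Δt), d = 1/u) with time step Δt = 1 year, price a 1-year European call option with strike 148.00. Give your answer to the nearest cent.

10.80

CRR parameters: u = e^(σ√Δt) = e^(0.25·√1) = 1.2840, d = 1/u = 0.7788
Per-period rate: rΔt = 0.09·1 = 0.09, so R = e^0.09 = 1.0942
Risk-neutral probability p = (e^0.09 − 0.7788)/(1.2840 − 0.7788) = 0.3154/0.5052 = 0.6242
Terminal stock prices: S_u = 166.9, S_d = 101.2
Terminal payoffs (S − K): max(18.92, 0) = 18.92, max(-46.76, 0) = 0
Node 0 (S = 130): V_0 = e^(−0.09)·[0.6242·18.9233 + 0.3758·0.0000] = 10.7957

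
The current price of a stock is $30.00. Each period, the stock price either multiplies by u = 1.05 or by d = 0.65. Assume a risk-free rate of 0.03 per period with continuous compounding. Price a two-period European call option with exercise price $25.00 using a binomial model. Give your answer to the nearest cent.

Risk-neutral probability p = (e^0.03 − 0.65)/(1.05 − 0.65) = 0.3805/0.4000 = 0.9511
Terminal stock prices: S_uu = 33.08, S_ud = 20.48, S_dd = 12.68
Terminal payoffs (S − K): max(8.075, 0) = 8.075, max(-4.525, 0) = 0, max(-12.32, 0) = 0
Node u (S = 31.5): V_u = e^(−0.03)·[0.9511·8.0750 + 0.0489·0.0000] = 7.4534
Node d (S = 19.5): V_d = e^(−0.03)·[0.9511·0.0000 + 0.0489·0.0000] = 0.0000
Node 0 (S = 30): V_0 = e^(−0.03)·[0.9511·7.4534 + 0.0489·0.0000] = 6.8797

$6.88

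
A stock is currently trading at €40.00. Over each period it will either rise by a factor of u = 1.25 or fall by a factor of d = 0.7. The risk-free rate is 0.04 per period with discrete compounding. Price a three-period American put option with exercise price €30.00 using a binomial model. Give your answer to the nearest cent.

€2.28

Risk-neutral probability p = (1 + 0.04 − 0.7)/(1.25 − 0.7) = 0.3400/0.5500 = 0.6182
Terminal stock prices: S_uuu = 78.12, S_uud = 43.75, S_udd = 24.5, S_ddd = 13.72
Terminal payoffs (K − S): max(-48.12, 0) = 0, max(-13.75, 0) = 0, max(5.5, 0) = 5.5, max(16.28, 0) = 16.28
Node uu (S = 62.5): continuation = 1/1.04·[0.6182·0.0000 + 0.3818·0.0000] = 0.0000; exercise value = 0.0000 ≤ continuation, so V_uu = 0.0000
Node ud (S = 35): continuation = 1/1.04·[0.6182·0.0000 + 0.3818·5.5000] = 2.0192; exercise value = 0.0000 ≤ continuation, so V_ud = 2.0192
Node dd (S = 19.6): continuation = 1/1.04·[0.6182·5.5000 + 0.3818·16.2800] = 9.2462; exercise value = 10.4000 > continuation, so V_dd = 10.4000 (exercise)
Node u (S = 50): continuation = 1/1.04·[0.6182·0.0000 + 0.3818·2.0192] = 0.7413; exercise value = 0.0000 ≤ continuation, so V_u = 0.7413
Node d (S = 28): continuation = 1/1.04·[0.6182·2.0192 + 0.3818·10.4000] = 5.0184; exercise value = 2.0000 ≤ continuation, so V_d = 5.0184
Node 0 (S = 40): continuation = 1/1.04·[0.6182·0.7413 + 0.3818·5.0184] = 2.2831; exercise value = 0.0000 ≤ continuation, so V_0 = 2.2831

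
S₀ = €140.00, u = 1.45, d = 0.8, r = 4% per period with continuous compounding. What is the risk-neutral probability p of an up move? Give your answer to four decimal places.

Risk-neutral probability p = (e^0.04 − 0.8)/(1.45 − 0.8) = 0.2408/0.6500 = 0.3705

p = 0.3705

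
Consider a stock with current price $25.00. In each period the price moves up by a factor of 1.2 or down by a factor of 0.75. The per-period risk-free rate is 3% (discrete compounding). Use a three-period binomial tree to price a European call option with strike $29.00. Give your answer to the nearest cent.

$3.13

Risk-neutral probability p = (1 + 0.03 − 0.75)/(1.2 − 0.75) = 0.2800/0.4500 = 0.6222
Terminal stock prices: S_uuu = 43.2, S_uud = 27, S_udd = 16.88, S_ddd = 10.55
Terminal payoffs (S − K): max(14.2, 0) = 14.2, max(-2, 0) = 0, max(-12.12, 0) = 0, max(-18.45, 0) = 0
Node uu (S = 36): V_uu = 1/1.03·[0.6222·14.2000 + 0.3778·0.0000] = 8.5782
Node ud (S = 22.5): V_ud = 1/1.03·[0.6222·0.0000 + 0.3778·0.0000] = 0.0000
Node dd (S = 14.06): V_dd = 1/1.03·[0.6222·0.0000 + 0.3778·0.0000] = 0.0000
Node u (S = 30): V_u = 1/1.03·[0.6222·8.5782 + 0.3778·0.0000] = 5.1821
Node d (S = 18.75): V_d = 1/1.03·[0.6222·0.0000 + 0.3778·0.0000] = 0.0000
Node 0 (S = 25): V_0 = 1/1.03·[0.6222·5.1821 + 0.3778·0.0000] = 3.1305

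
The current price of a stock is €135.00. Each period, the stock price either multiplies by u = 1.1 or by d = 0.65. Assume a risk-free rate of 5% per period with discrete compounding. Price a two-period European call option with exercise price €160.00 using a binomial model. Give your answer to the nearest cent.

€2.40

Risk-neutral probability p = (1 + 0.05 − 0.65)/(1.1 − 0.65) = 0.4000/0.4500 = 0.8889
Terminal stock prices: S_uu = 163.4, S_ud = 96.53, S_dd = 57.04
Terminal payoffs (S − K): max(3.35, 0) = 3.35, max(-63.47, 0) = 0, max(-103, 0) = 0
Node u (S = 148.5): V_u = 1/1.05·[0.8889·3.3500 + 0.1111·0.0000] = 2.8360
Node d (S = 87.75): V_d = 1/1.05·[0.8889·0.0000 + 0.1111·0.0000] = 0.0000
Node 0 (S = 135): V_0 = 1/1.05·[0.8889·2.8360 + 0.1111·0.0000] = 2.4008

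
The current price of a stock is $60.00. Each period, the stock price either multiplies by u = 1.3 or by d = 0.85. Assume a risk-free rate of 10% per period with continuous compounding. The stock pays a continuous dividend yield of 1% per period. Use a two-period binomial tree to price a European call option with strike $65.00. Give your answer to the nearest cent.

Per-period risk-free factor R = e^0.1 = 1.1052; dividend-adjusted growth = e^(0.1−0.01) = 1.0942.
Risk-neutral probability p = (1.0942 − 0.85)/(1.3 − 0.85) = 0.2442/0.4500 = 0.5426
Terminal stock prices: S_uu = 101.4, S_ud = 66.3, S_dd = 43.35
Terminal payoffs (S − K): max(36.4, 0) = 36.4, max(1.3, 0) = 1.3, max(-21.65, 0) = 0
Node u (S = 78): V_u = e^(−0.1)·[0.5426·36.4000 + 0.4574·1.3000] = 18.4095
Node d (S = 51): V_d = e^(−0.1)·[0.5426·1.3000 + 0.4574·0.0000] = 0.6383
Node 0 (S = 60): V_0 = e^(−0.1)·[0.5426·18.4095 + 0.4574·0.6383] = 9.3027

$9.30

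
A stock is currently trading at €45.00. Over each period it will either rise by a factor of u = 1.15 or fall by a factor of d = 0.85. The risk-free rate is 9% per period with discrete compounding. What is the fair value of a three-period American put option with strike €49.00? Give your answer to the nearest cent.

Risk-neutral probability p = (1 + 0.09 − 0.85)/(1.15 − 0.85) = 0.2400/0.3000 = 0.8000
Terminal stock prices: S_uuu = 68.44, S_uud = 50.59, S_udd = 37.39, S_ddd = 27.64
Terminal payoffs (K − S): max(-19.44, 0) = 0, max(-1.586, 0) = 0, max(11.61, 0) = 11.61, max(21.36, 0) = 21.36
Node uu (S = 59.51): continuation = 1/1.09·[0.8000·0.0000 + 0.2000·0.0000] = 0.0000; exercise value = 0.0000 ≤ continuation, so V_uu = 0.0000
Node ud (S = 43.99): continuation = 1/1.09·[0.8000·0.0000 + 0.2000·11.6106] = 2.1304; exercise value = 5.0125 > continuation, so V_ud = 5.0125 (exercise)
Node dd (S = 32.51): continuation = 1/1.09·[0.8000·11.6106 + 0.2000·21.3644] = 12.4416; exercise value = 16.4875 > continuation, so V_dd = 16.4875 (exercise)
Node u (S = 51.75): continuation = 1/1.09·[0.8000·0.0000 + 0.2000·5.0125] = 0.9197; exercise value = 0.0000 ≤ continuation, so V_u = 0.9197
Node d (S = 38.25): continuation = 1/1.09·[0.8000·5.0125 + 0.2000·16.4875] = 6.7041; exercise value = 10.7500 > continuation, so V_d = 10.7500 (exercise)
Node 0 (S = 45): continuation = 1/1.09·[0.8000·0.9197 + 0.2000·10.7500] = 2.6475; exercise value = 4.0000 > continuation, so V_0 = 4.0000 (exercise)

€4.00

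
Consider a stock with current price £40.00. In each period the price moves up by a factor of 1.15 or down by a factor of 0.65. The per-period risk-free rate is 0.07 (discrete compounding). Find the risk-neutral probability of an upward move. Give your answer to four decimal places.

Risk-neutral probability p = (1 + 0.07 − 0.65)/(1.15 − 0.65) = 0.4200/0.5000 = 0.8400

p = 0.8400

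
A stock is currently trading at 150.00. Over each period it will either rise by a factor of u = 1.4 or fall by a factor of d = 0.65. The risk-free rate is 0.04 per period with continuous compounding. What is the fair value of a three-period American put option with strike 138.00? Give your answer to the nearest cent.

26.25

Risk-neutral probability p = (e^0.04 − 0.65)/(1.4 − 0.65) = 0.3908/0.7500 = 0.5211
Terminal stock prices: S_uuu = 411.6, S_uud = 191.1, S_udd = 88.73, S_ddd = 41.19
Terminal payoffs (K − S): max(-273.6, 0) = 0, max(-53.1, 0) = 0, max(49.27, 0) = 49.27, max(96.81, 0) = 96.81
Node uu (S = 294): continuation = e^(−0.04)·[0.5211·0.0000 + 0.4789·0.0000] = 0.0000; exercise value = 0.0000 ≤ continuation, so V_uu = 0.0000
Node ud (S = 136.5): continuation = e^(−0.04)·[0.5211·0.0000 + 0.4789·49.2750] = 22.6734; exercise value = 1.5000 ≤ continuation, so V_ud = 22.6734
Node dd (S = 63.38): continuation = e^(−0.04)·[0.5211·49.2750 + 0.4789·96.8063] = 69.2139; exercise value = 74.6250 > continuation, so V_dd = 74.6250 (exercise)
Node u (S = 210): continuation = e^(−0.04)·[0.5211·0.0000 + 0.4789·22.6734] = 10.4330; exercise value = 0.0000 ≤ continuation, so V_u = 10.4330
Node d (S = 97.5): continuation = e^(−0.04)·[0.5211·22.6734 + 0.4789·74.6250] = 45.6894; exercise value = 40.5000 ≤ continuation, so V_d = 45.6894
Node 0 (S = 150): continuation = e^(−0.04)·[0.5211·10.4330 + 0.4789·45.6894] = 26.2468; exercise value = 0.0000 ≤ continuation, so V_0 = 26.2468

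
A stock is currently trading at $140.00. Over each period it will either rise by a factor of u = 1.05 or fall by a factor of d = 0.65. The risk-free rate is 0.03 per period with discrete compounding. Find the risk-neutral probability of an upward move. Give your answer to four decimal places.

p = 0.9500

Risk-neutral probability p = (1 + 0.03 − 0.65)/(1.05 − 0.65) = 0.3800/0.4000 = 0.9500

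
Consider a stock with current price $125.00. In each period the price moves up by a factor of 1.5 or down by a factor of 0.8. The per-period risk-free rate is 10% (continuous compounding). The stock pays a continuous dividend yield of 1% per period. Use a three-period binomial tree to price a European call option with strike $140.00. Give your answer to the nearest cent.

$34.84

Per-period risk-free factor R = e^0.1 = 1.1052; dividend-adjusted growth = e^(0.1−0.01) = 1.0942.
Risk-neutral probability p = (1.0942 − 0.8)/(1.5 − 0.8) = 0.2942/0.7000 = 0.4202
Terminal stock prices: S_uuu = 421.9, S_uud = 225, S_udd = 120, S_ddd = 64
Terminal payoffs (S − K): max(281.9, 0) = 281.9, max(85, 0) = 85, max(-20, 0) = 0, max(-76, 0) = 0
Node uu (S = 281.2): V_uu = e^(−0.1)·[0.4202·281.8750 + 0.5798·85.0000] = 151.7743
Node ud (S = 150): V_ud = e^(−0.1)·[0.4202·85.0000 + 0.5798·0.0000] = 32.3218
Node dd (S = 80): V_dd = e^(−0.1)·[0.4202·0.0000 + 0.5798·0.0000] = 0.0000
Node u (S = 187.5): V_u = e^(−0.1)·[0.4202·151.7743 + 0.5798·32.3218] = 74.6686
Node d (S = 100): V_d = e^(−0.1)·[0.4202·32.3218 + 0.5798·0.0000] = 12.2906
Node 0 (S = 125): V_0 = e^(−0.1)·[0.4202·74.6686 + 0.5798·12.2906] = 34.8407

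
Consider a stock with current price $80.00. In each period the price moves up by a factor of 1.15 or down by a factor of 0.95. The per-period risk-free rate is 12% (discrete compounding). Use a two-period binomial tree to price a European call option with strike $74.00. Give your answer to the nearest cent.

$21.04

Risk-neutral probability p = (1 + 0.12 − 0.95)/(1.15 − 0.95) = 0.1700/0.2000 = 0.8500
Terminal stock prices: S_uu = 105.8, S_ud = 87.4, S_dd = 72.2
Terminal payoffs (S − K): max(31.8, 0) = 31.8, max(13.4, 0) = 13.4, max(-1.8, 0) = 0
Node u (S = 92): V_u = 1/1.12·[0.8500·31.8000 + 0.1500·13.4000] = 25.9286
Node d (S = 76): V_d = 1/1.12·[0.8500·13.4000 + 0.1500·0.0000] = 10.1696
Node 0 (S = 80): V_0 = 1/1.12·[0.8500·25.9286 + 0.1500·10.1696] = 21.0399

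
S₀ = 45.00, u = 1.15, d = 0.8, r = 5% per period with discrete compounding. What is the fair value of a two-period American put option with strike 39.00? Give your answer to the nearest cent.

Risk-neutral probability p = (1 + 0.05 − 0.8)/(1.15 − 0.8) = 0.2500/0.3500 = 0.7143
Terminal stock prices: S_uu = 59.51, S_ud = 41.4, S_dd = 28.8
Terminal payoffs (K − S): max(-20.51, 0) = 0, max(-2.4, 0) = 0, max(10.2, 0) = 10.2
Node u (S = 51.75): continuation = 1/1.05·[0.7143·0.0000 + 0.2857·0.0000] = 0.0000; exercise value = 0.0000 ≤ continuation, so V_u = 0.0000
Node d (S = 36): continuation = 1/1.05·[0.7143·0.0000 + 0.2857·10.2000] = 2.7755; exercise value = 3.0000 > continuation, so V_d = 3.0000 (exercise)
Node 0 (S = 45): continuation = 1/1.05·[0.7143·0.0000 + 0.2857·3.0000] = 0.8163; exercise value = 0.0000 ≤ continuation, so V_0 = 0.8163

0.82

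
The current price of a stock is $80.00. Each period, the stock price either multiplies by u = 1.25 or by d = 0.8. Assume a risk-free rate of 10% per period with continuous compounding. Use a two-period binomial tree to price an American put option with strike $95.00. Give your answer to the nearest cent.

Risk-neutral probability p = (e^0.1 − 0.8)/(1.25 − 0.8) = 0.3052/0.4500 = 0.6782
Terminal stock prices: S_uu = 125, S_ud = 80, S_dd = 51.2
Terminal payoffs (K − S): max(-30, 0) = 0, max(15, 0) = 15, max(43.8, 0) = 43.8
Node u (S = 100): continuation = e^(−0.1)·[0.6782·0.0000 + 0.3218·15.0000] = 4.3682; exercise value = 0.0000 ≤ continuation, so V_u = 4.3682
Node d (S = 64): continuation = e^(−0.1)·[0.6782·15.0000 + 0.3218·43.8000] = 21.9596; exercise value = 31.0000 > continuation, so V_d = 31.0000 (exercise)
Node 0 (S = 80): continuation = e^(−0.1)·[0.6782·4.3682 + 0.3218·31.0000] = 11.7081; exercise value = 15.0000 > continuation, so V_0 = 15.0000 (exercise)

$15.00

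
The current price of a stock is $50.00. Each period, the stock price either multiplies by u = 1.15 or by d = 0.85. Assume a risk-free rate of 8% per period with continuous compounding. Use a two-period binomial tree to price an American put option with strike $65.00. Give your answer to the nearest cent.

$15.00

Risk-neutral probability p = (e^0.08 − 0.85)/(1.15 − 0.85) = 0.2333/0.3000 = 0.7776
Terminal stock prices: S_uu = 66.12, S_ud = 48.87, S_dd = 36.12
Terminal payoffs (K − S): max(-1.125, 0) = 0, max(16.13, 0) = 16.13, max(28.88, 0) = 28.88
Node u (S = 57.5): continuation = e^(−0.08)·[0.7776·0.0000 + 0.2224·16.1250] = 3.3101; exercise value = 7.5000 > continuation, so V_u = 7.5000 (exercise)
Node d (S = 42.5): continuation = e^(−0.08)·[0.7776·16.1250 + 0.2224·28.8750] = 17.5026; exercise value = 22.5000 > continuation, so V_d = 22.5000 (exercise)
Node 0 (S = 50): continuation = e^(−0.08)·[0.7776·7.5000 + 0.2224·22.5000] = 10.0026; exercise value = 15.0000 > continuation, so V_0 = 15.0000 (exercise)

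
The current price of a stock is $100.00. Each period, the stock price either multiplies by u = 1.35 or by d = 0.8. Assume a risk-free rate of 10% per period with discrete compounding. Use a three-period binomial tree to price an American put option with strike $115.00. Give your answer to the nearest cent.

Risk-neutral probability p = (1 + 0.1 − 0.8)/(1.35 − 0.8) = 0.3000/0.5500 = 0.5455
Terminal stock prices: S_uuu = 246, S_uud = 145.8, S_udd = 86.4, S_ddd = 51.2
Terminal payoffs (K − S): max(-131, 0) = 0, max(-30.8, 0) = 0, max(28.6, 0) = 28.6, max(63.8, 0) = 63.8
Node uu (S = 182.3): continuation = 1/1.1·[0.5455·0.0000 + 0.4545·0.0000] = 0.0000; exercise value = 0.0000 ≤ continuation, so V_uu = 0.0000
Node ud (S = 108): continuation = 1/1.1·[0.5455·0.0000 + 0.4545·28.6000] = 11.8182; exercise value = 7.0000 ≤ continuation, so V_ud = 11.8182
Node dd (S = 64): continuation = 1/1.1·[0.5455·28.6000 + 0.4545·63.8000] = 40.5455; exercise value = 51.0000 > continuation, so V_dd = 51.0000 (exercise)
Node u (S = 135): continuation = 1/1.1·[0.5455·0.0000 + 0.4545·11.8182] = 4.8835; exercise value = 0.0000 ≤ continuation, so V_u = 4.8835
Node d (S = 80): continuation = 1/1.1·[0.5455·11.8182 + 0.4545·51.0000] = 26.9346; exercise value = 35.0000 > continuation, so V_d = 35.0000 (exercise)
Node 0 (S = 100): continuation = 1/1.1·[0.5455·4.8835 + 0.4545·35.0000] = 16.8844; exercise value = 15.0000 ≤ continuation, so V_0 = 16.8844

$16.88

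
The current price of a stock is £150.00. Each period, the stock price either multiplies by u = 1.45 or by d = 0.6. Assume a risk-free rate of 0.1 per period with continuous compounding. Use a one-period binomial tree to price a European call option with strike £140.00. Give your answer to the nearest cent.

Risk-neutral probability p = (e^0.1 − 0.6)/(1.45 − 0.6) = 0.5052/0.8500 = 0.5943
Terminal stock prices: S_u = 217.5, S_d = 90
Terminal payoffs (S − K): max(77.5, 0) = 77.5, max(-50, 0) = 0
Node 0 (S = 150): V_0 = e^(−0.1)·[0.5943·77.5000 + 0.4057·0.0000] = 41.6765

£41.68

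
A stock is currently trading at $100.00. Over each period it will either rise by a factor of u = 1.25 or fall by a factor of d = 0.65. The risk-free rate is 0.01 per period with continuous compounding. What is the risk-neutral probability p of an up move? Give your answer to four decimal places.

Risk-neutral probability p = (e^0.01 − 0.65)/(1.25 − 0.65) = 0.3601/0.6000 = 0.6001

p = 0.6001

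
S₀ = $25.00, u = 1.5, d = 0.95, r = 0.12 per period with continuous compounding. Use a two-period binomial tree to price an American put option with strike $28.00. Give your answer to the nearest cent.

$3.00

Risk-neutral probability p = (e^0.12 − 0.95)/(1.5 − 0.95) = 0.1775/0.5500 = 0.3227
Terminal stock prices: S_uu = 56.25, S_ud = 35.62, S_dd = 22.56
Terminal payoffs (K − S): max(-28.25, 0) = 0, max(-7.625, 0) = 0, max(5.438, 0) = 5.438
Node u (S = 37.5): continuation = e^(−0.12)·[0.3227·0.0000 + 0.6773·0.0000] = 0.0000; exercise value = 0.0000 ≤ continuation, so V_u = 0.0000
Node d (S = 23.75): continuation = e^(−0.12)·[0.3227·0.0000 + 0.6773·5.4375] = 3.2663; exercise value = 4.2500 > continuation, so V_d = 4.2500 (exercise)
Node 0 (S = 25): continuation = e^(−0.12)·[0.3227·0.0000 + 0.6773·4.2500] = 2.5529; exercise value = 3.0000 > continuation, so V_0 = 3.0000 (exercise)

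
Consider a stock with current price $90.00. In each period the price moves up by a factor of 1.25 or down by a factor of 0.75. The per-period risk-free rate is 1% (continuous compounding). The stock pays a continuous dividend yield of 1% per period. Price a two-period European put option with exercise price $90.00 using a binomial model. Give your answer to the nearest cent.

$12.41

Per-period risk-free factor R = e^0.01 = 1.0101; dividend-adjusted growth = e^(0.01−0.01) = 1.0000.
Risk-neutral probability p = (1.0000 − 0.75)/(1.25 − 0.75) = 0.2500/0.5000 = 0.5000
Terminal stock prices: S_uu = 140.6, S_ud = 84.38, S_dd = 50.62
Terminal payoffs (K − S): max(-50.62, 0) = 0, max(5.625, 0) = 5.625, max(39.38, 0) = 39.38
Node u (S = 112.5): V_u = e^(−0.01)·[0.5000·0.0000 + 0.5000·5.6250] = 2.7845
Node d (S = 67.5): V_d = e^(−0.01)·[0.5000·5.6250 + 0.5000·39.3750] = 22.2761
Node 0 (S = 90): V_0 = e^(−0.01)·[0.5000·2.7845 + 0.5000·22.2761] = 12.4056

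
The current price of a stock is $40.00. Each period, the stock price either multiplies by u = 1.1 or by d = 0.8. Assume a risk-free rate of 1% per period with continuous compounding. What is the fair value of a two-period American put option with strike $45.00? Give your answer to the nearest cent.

Risk-neutral probability p = (e^0.01 − 0.8)/(1.1 − 0.8) = 0.2101/0.3000 = 0.7002
Terminal stock prices: S_uu = 48.4, S_ud = 35.2, S_dd = 25.6
Terminal payoffs (K − S): max(-3.4, 0) = 0, max(9.8, 0) = 9.8, max(19.4, 0) = 19.4
Node u (S = 44): continuation = e^(−0.01)·[0.7002·0.0000 + 0.2998·9.8000] = 2.9091; exercise value = 1.0000 ≤ continuation, so V_u = 2.9091
Node d (S = 32): continuation = e^(−0.01)·[0.7002·9.8000 + 0.2998·19.4000] = 12.5522; exercise value = 13.0000 > continuation, so V_d = 13.0000 (exercise)
Node 0 (S = 40): continuation = e^(−0.01)·[0.7002·2.9091 + 0.2998·13.0000] = 5.8756; exercise value = 5.0000 ≤ continuation, so V_0 = 5.8756

$5.88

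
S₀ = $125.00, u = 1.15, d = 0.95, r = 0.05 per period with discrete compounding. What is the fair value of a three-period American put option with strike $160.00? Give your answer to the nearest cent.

$35.00

Risk-neutral probability p = (1 + 0.05 − 0.95)/(1.15 − 0.95) = 0.1000/0.2000 = 0.5000
Terminal stock prices: S_uuu = 190.1, S_uud = 157, S_udd = 129.7, S_ddd = 107.2
Terminal payoffs (K − S): max(-30.11, 0) = 0, max(2.953, 0) = 2.953, max(30.27, 0) = 30.27, max(52.83, 0) = 52.83
Node uu (S = 165.3): continuation = 1/1.05·[0.5000·0.0000 + 0.5000·2.9531] = 1.4063; exercise value = 0.0000 ≤ continuation, so V_uu = 1.4063
Node ud (S = 136.6): continuation = 1/1.05·[0.5000·2.9531 + 0.5000·30.2656] = 15.8185; exercise value = 23.4375 > continuation, so V_ud = 23.4375 (exercise)
Node dd (S = 112.8): continuation = 1/1.05·[0.5000·30.2656 + 0.5000·52.8281] = 39.5685; exercise value = 47.1875 > continuation, so V_dd = 47.1875 (exercise)
Node u (S = 143.8): continuation = 1/1.05·[0.5000·1.4063 + 0.5000·23.4375] = 11.8304; exercise value = 16.2500 > continuation, so V_u = 16.2500 (exercise)
Node d (S = 118.8): continuation = 1/1.05·[0.5000·23.4375 + 0.5000·47.1875] = 33.6310; exercise value = 41.2500 > continuation, so V_d = 41.2500 (exercise)
Node 0 (S = 125): continuation = 1/1.05·[0.5000·16.2500 + 0.5000·41.2500] = 27.3810; exercise value = 35.0000 > continuation, so V_0 = 35.0000 (exercise)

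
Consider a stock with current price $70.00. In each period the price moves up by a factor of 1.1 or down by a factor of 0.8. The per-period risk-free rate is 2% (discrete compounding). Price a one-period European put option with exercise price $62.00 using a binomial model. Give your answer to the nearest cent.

Risk-neutral probability p = (1 + 0.02 − 0.8)/(1.1 − 0.8) = 0.2200/0.3000 = 0.7333
Terminal stock prices: S_u = 77, S_d = 56
Terminal payoffs (K − S): max(-15, 0) = 0, max(6, 0) = 6
Node 0 (S = 70): V_0 = 1/1.02·[0.7333·0.0000 + 0.2667·6.0000] = 1.5686

$1.57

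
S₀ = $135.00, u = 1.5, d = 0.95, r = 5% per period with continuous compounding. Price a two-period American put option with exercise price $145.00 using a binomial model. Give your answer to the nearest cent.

Risk-neutral probability p = (e^0.05 − 0.95)/(1.5 − 0.95) = 0.1013/0.5500 = 0.1841
Terminal stock prices: S_uu = 303.8, S_ud = 192.4, S_dd = 121.8
Terminal payoffs (K − S): max(-158.8, 0) = 0, max(-47.38, 0) = 0, max(23.16, 0) = 23.16
Node u (S = 202.5): continuation = e^(−0.05)·[0.1841·0.0000 + 0.8159·0.0000] = 0.0000; exercise value = 0.0000 ≤ continuation, so V_u = 0.0000
Node d (S = 128.2): continuation = e^(−0.05)·[0.1841·0.0000 + 0.8159·23.1625] = 17.9760; exercise value = 16.7500 ≤ continuation, so V_d = 17.9760
Node 0 (S = 135): continuation = e^(−0.05)·[0.1841·0.0000 + 0.8159·17.9760] = 13.9508; exercise value = 10.0000 ≤ continuation, so V_0 = 13.9508

$13.95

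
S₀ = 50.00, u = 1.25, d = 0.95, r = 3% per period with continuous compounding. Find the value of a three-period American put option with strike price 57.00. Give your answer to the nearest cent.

7.00

Risk-neutral probability p = (e^0.03 − 0.95)/(1.25 − 0.95) = 0.0805/0.3000 = 0.2682
Terminal stock prices: S_uuu = 97.66, S_uud = 74.22, S_udd = 56.41, S_ddd = 42.87
Terminal payoffs (K − S): max(-40.66, 0) = 0, max(-17.22, 0) = 0, max(0.5938, 0) = 0.5938, max(14.13, 0) = 14.13
Node uu (S = 78.12): continuation = e^(−0.03)·[0.2682·0.0000 + 0.7318·0.0000] = 0.0000; exercise value = 0.0000 ≤ continuation, so V_uu = 0.0000
Node ud (S = 59.38): continuation = e^(−0.03)·[0.2682·0.0000 + 0.7318·0.5938] = 0.4217; exercise value = 0.0000 ≤ continuation, so V_ud = 0.4217
Node dd (S = 45.12): continuation = e^(−0.03)·[0.2682·0.5938 + 0.7318·14.1313] = 10.1904; exercise value = 11.8750 > continuation, so V_dd = 11.8750 (exercise)
Node u (S = 62.5): continuation = e^(−0.03)·[0.2682·0.0000 + 0.7318·0.4217] = 0.2995; exercise value = 0.0000 ≤ continuation, so V_u = 0.2995
Node d (S = 47.5): continuation = e^(−0.03)·[0.2682·0.4217 + 0.7318·11.8750] = 8.5432; exercise value = 9.5000 > continuation, so V_d = 9.5000 (exercise)
Node 0 (S = 50): continuation = e^(−0.03)·[0.2682·0.2995 + 0.7318·9.5000] = 6.8247; exercise value = 7.0000 > continuation, so V_0 = 7.0000 (exercise)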